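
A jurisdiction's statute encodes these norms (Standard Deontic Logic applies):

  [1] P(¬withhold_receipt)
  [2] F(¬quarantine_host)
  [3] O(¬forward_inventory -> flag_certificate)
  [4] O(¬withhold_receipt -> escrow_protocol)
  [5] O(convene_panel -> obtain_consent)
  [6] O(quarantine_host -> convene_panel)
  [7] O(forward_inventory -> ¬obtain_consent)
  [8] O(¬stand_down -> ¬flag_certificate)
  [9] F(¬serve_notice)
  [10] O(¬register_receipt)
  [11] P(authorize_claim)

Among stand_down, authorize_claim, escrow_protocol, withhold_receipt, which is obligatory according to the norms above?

stand_down

Premise 2, F(¬quarantine_host), is equivalent to O(quarantine_host).
With premise 6, O(quarantine_host -> convene_panel), the K-axiom yields O(convene_panel).
From O(convene_panel) and premise 5, O(convene_panel -> obtain_consent), we obtain O(obtain_consent).
The contrapositive of premise 7 (O(forward_inventory -> ¬obtain_consent)) is O(obtain_consent -> ¬forward_inventory), and O(obtain_consent) is already established, so O(¬forward_inventory).
From O(¬forward_inventory) and premise 3, O(¬forward_inventory -> flag_certificate), we obtain O(flag_certificate).
Premise 8 is O(¬stand_down -> ¬flag_certificate); contrapositively O(flag_certificate -> stand_down). Since O(flag_certificate) holds, K gives O(stand_down).
So O(stand_down) holds — stand_down is obligatory. None of the other listed options is made obligatory by any chain of premises.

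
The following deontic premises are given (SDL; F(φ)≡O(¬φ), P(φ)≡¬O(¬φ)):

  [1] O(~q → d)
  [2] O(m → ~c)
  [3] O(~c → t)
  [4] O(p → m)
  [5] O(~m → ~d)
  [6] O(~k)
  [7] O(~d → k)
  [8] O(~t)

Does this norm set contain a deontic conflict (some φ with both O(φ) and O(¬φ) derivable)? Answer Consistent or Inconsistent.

Premise 6 states O(~k) outright.
The contrapositive of premise 7 (O(~d → k)) is O(~k → d), and O(~k) is already established, so O(d).
The contrapositive of premise 5 (O(~m → ~d)) is O(d → m), and O(d) is already established, so O(m).
Applying K to premise 2 (O(m → ~c)) and O(m) yields O(~c).
Applying K to premise 3 (O(~c → t)) and O(~c) yields O(t).
However, premise 8 gives O(~t).
We now have both O(t) and O(~t) — t is simultaneously obligatory and forbidden, violating the D-axiom.

Inconsistent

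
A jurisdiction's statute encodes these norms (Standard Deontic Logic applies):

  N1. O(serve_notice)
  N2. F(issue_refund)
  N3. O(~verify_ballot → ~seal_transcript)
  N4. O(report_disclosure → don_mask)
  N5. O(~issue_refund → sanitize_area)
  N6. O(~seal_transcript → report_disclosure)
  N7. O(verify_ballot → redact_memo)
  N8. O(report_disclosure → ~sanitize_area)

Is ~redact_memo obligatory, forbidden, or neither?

F(issue_refund) at premise 2 means O(~issue_refund).
From O(~issue_refund) and premise 5, O(~issue_refund → sanitize_area), we obtain O(sanitize_area).
Premise 8 is O(report_disclosure → ~sanitize_area); contrapositively O(sanitize_area → ~report_disclosure). Since O(sanitize_area) holds, K gives O(~report_disclosure).
Premise 6 is O(~seal_transcript → report_disclosure); contrapositively O(~report_disclosure → seal_transcript). Since O(~report_disclosure) holds, K gives O(seal_transcript).
The contrapositive of premise 3 (O(~verify_ballot → ~seal_transcript)) is O(seal_transcript → verify_ballot), and O(seal_transcript) is already established, so O(verify_ballot).
With premise 7, O(verify_ballot → redact_memo), the K-axiom yields O(redact_memo).
Premises 1, 4 do not contribute to this derivation.
Thus O(redact_memo), which is F(~redact_memo): ~redact_memo is forbidden.

Forbidden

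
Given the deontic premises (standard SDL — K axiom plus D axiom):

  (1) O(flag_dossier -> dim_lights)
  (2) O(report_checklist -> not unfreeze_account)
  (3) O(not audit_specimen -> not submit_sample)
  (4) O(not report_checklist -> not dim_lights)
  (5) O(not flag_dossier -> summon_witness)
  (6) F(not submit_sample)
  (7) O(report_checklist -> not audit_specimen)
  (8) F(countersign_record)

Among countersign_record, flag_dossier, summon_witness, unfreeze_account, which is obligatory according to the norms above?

summon_witness

F(not submit_sample) at premise 6 means O(submit_sample).
Premise 3, O(not audit_specimen -> not submit_sample), contraposes to O(submit_sample -> audit_specimen); with O(submit_sample) we get O(audit_specimen).
The contrapositive of premise 7 (O(report_checklist -> not audit_specimen)) is O(audit_specimen -> not report_checklist), and O(audit_specimen) is already established, so O(not report_checklist).
Applying K to premise 4 (O(not report_checklist -> not dim_lights)) and O(not report_checklist) yields O(not dim_lights).
Premise 1 is O(flag_dossier -> dim_lights); contrapositively O(not dim_lights -> not flag_dossier). Since O(not dim_lights) holds, K gives O(not flag_dossier).
From O(not flag_dossier) and premise 5, O(not flag_dossier -> summon_witness), we obtain O(summon_witness).
So O(summon_witness) holds — summon_witness is obligatory. None of the other listed options is made obligatory by any chain of premises.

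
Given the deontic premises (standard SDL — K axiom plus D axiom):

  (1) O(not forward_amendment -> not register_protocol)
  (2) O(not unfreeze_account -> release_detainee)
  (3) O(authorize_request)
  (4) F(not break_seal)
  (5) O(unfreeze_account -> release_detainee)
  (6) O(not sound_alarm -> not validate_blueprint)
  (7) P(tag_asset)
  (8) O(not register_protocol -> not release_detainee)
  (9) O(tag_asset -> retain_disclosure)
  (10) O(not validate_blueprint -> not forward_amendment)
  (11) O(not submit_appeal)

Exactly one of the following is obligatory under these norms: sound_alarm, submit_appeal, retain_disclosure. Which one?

Premises 5 and 2 cover both cases: O(unfreeze_account -> release_detainee) and O(not unfreeze_account -> release_detainee). Since unfreeze_account ∨ not unfreeze_account is a tautology, O(release_detainee) follows.
The contrapositive of premise 8 (O(not register_protocol -> not release_detainee)) is O(release_detainee -> register_protocol), and O(release_detainee) is already established, so O(register_protocol).
The contrapositive of premise 1 (O(not forward_amendment -> not register_protocol)) is O(register_protocol -> forward_amendment), and O(register_protocol) is already established, so O(forward_amendment).
The contrapositive of premise 10 (O(not validate_blueprint -> not forward_amendment)) is O(forward_amendment -> validate_blueprint), and O(forward_amendment) is already established, so O(validate_blueprint).
Premise 6 is O(not sound_alarm -> not validate_blueprint); contrapositively O(validate_blueprint -> sound_alarm). Since O(validate_blueprint) holds, K gives O(sound_alarm).
So O(sound_alarm) holds — sound_alarm is obligatory. None of the other listed options is made obligatory by any chain of premises.

sound_alarm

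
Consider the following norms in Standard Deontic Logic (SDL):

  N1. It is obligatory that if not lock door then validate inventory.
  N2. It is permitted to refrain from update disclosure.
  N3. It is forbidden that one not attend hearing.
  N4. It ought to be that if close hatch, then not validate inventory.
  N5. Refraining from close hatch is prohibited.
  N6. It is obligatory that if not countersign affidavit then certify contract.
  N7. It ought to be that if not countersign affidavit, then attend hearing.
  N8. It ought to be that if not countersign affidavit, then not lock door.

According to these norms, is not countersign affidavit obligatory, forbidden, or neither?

Forbidden

F(¬close_hatch) at premise 5 means O(close_hatch).
Applying K to premise 4 (O(close_hatch → ¬validate_inventory)) and O(close_hatch) yields O(¬validate_inventory).
The contrapositive of premise 1 (O(¬lock_door → validate_inventory)) is O(¬validate_inventory → lock_door), and O(¬validate_inventory) is already established, so O(lock_door).
The contrapositive of premise 8 (O(¬countersign_affidavit → ¬lock_door)) is O(lock_door → countersign_affidavit), and O(lock_door) is already established, so O(countersign_affidavit).
Premises 2, 3, 6, 7 do not contribute to this derivation.
Thus O(countersign_affidavit), which is F(¬countersign_affidavit): ¬countersign_affidavit is forbidden.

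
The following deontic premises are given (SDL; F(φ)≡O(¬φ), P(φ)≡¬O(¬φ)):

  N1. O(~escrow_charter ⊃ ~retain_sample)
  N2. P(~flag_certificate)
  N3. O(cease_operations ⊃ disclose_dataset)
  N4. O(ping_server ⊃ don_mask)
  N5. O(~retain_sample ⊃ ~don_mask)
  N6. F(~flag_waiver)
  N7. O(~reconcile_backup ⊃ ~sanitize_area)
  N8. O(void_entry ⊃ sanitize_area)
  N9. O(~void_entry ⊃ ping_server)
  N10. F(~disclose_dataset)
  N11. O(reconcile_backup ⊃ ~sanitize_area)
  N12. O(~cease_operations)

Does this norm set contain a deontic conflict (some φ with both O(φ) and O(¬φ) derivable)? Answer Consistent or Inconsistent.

Consistent

Premise 3 is O(cease_operations ⊃ disclose_dataset); even if O(disclose_dataset) held, inferring O(cease_operations) would be affirming the consequent — invalid.
So O(cease_operations) is not derivable, and the apparent clash with O(~cease_operations) does not arise.
A world satisfying every obligation exists (e.g. cease_operations=false, disclose_dataset=true, don_mask=true, escrow_charter=true, flag_certificate=false, flag_waiver=true, ping_server=true, reconcile_backup=false, retain_sample=true, sanitize_area=false, void_entry=false); no atom is both obligatory and forbidden, so the set is consistent.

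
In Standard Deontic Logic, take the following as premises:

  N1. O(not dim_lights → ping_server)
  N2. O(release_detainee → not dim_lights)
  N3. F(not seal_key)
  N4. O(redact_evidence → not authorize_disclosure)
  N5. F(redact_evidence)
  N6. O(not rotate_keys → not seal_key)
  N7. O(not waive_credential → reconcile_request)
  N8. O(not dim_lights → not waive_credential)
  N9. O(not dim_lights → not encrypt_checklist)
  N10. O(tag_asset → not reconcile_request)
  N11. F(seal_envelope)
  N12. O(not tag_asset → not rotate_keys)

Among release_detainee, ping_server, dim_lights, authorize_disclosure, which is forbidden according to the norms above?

F(not seal_key) at premise 3 means O(seal_key).
The contrapositive of premise 6 (O(not rotate_keys → not seal_key)) is O(seal_key → rotate_keys), and O(seal_key) is already established, so O(rotate_keys).
Premise 12, O(not tag_asset → not rotate_keys), contraposes to O(rotate_keys → tag_asset); with O(rotate_keys) we get O(tag_asset).
Applying K to premise 10 (O(tag_asset → not reconcile_request)) and O(tag_asset) yields O(not reconcile_request).
Premise 7 is O(not waive_credential → reconcile_request); contrapositively O(not reconcile_request → waive_credential). Since O(not reconcile_request) holds, K gives O(waive_credential).
Premise 8, O(not dim_lights → not waive_credential), contraposes to O(waive_credential → dim_lights); with O(waive_credential) we get O(dim_lights).
The contrapositive of premise 2 (O(release_detainee → not dim_lights)) is O(dim_lights → not release_detainee), and O(dim_lights) is already established, so O(not release_detainee).
So O(not release_detainee) holds, i.e. release_detainee is forbidden. None of the other listed options is forbidden under the premises.

release_detainee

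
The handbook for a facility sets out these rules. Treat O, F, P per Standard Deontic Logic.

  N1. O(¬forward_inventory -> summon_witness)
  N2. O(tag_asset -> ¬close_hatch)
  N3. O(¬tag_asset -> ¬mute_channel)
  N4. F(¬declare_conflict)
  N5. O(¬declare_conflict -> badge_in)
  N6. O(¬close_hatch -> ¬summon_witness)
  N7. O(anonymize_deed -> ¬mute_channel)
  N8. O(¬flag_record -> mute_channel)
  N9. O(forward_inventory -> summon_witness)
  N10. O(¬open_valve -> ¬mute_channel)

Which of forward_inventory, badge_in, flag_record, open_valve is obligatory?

flag_record

By case analysis on ¬forward_inventory: premise 1 gives O(¬forward_inventory -> summon_witness) and premise 9 gives O(forward_inventory -> summon_witness), so O(summon_witness) either way.
The contrapositive of premise 6 (O(¬close_hatch -> ¬summon_witness)) is O(summon_witness -> close_hatch), and O(summon_witness) is already established, so O(close_hatch).
Premise 2, O(tag_asset -> ¬close_hatch), contraposes to O(close_hatch -> ¬tag_asset); with O(close_hatch) we get O(¬tag_asset).
With premise 3, O(¬tag_asset -> ¬mute_channel), the K-axiom yields O(¬mute_channel).
The contrapositive of premise 8 (O(¬flag_record -> mute_channel)) is O(¬mute_channel -> flag_record), and O(¬mute_channel) is already established, so O(flag_record).
So O(flag_record) holds — flag_record is obligatory. None of the other listed options is made obligatory by any chain of premises.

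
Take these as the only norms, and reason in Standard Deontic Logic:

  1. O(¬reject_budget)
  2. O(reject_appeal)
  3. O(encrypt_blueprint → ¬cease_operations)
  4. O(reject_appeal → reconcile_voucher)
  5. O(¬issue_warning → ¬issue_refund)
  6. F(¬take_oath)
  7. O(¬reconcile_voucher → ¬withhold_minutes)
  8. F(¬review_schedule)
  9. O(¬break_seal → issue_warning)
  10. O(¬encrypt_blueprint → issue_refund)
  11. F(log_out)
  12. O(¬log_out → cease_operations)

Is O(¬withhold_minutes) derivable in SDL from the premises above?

Premise 7 is O(¬reconcile_voucher → ¬withhold_minutes), but O(¬reconcile_voucher) is not derivable from the premises, so it does not yield O(¬withhold_minutes).
No other premise forces O(¬withhold_minutes). An ideal world satisfying every premise can still have ¬withhold_minutes false, so O(¬withhold_minutes) is not derivable.

No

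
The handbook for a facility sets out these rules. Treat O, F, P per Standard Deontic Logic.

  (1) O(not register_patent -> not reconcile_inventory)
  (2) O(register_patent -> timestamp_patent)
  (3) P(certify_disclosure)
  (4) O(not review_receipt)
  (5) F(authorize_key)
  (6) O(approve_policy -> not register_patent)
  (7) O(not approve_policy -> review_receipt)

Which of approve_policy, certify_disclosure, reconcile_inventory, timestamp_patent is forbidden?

reconcile_inventory

Premise 4 gives O(not review_receipt).
The contrapositive of premise 7 (O(not approve_policy -> review_receipt)) is O(not review_receipt -> approve_policy), and O(not review_receipt) is already established, so O(approve_policy).
Premise 6 is O(approve_policy -> not register_patent); since O(approve_policy), deontic closure gives O(not register_patent).
With premise 1, O(not register_patent -> not reconcile_inventory), the K-axiom yields O(not reconcile_inventory).
So O(not reconcile_inventory) holds, i.e. reconcile_inventory is forbidden. None of the other listed options is forbidden under the premises.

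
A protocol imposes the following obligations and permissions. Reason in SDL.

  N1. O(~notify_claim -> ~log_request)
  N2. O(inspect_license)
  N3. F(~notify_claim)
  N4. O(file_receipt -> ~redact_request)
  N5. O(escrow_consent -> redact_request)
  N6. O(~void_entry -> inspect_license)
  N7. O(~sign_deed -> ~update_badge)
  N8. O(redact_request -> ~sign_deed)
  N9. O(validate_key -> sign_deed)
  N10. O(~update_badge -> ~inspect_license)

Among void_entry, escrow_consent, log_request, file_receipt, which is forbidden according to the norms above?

Premise 2 states O(inspect_license) outright.
The contrapositive of premise 10 (O(~update_badge -> ~inspect_license)) is O(inspect_license -> update_badge), and O(inspect_license) is already established, so O(update_badge).
The contrapositive of premise 7 (O(~sign_deed -> ~update_badge)) is O(update_badge -> sign_deed), and O(update_badge) is already established, so O(sign_deed).
The contrapositive of premise 8 (O(redact_request -> ~sign_deed)) is O(sign_deed -> ~redact_request), and O(sign_deed) is already established, so O(~redact_request).
The contrapositive of premise 5 (O(escrow_consent -> redact_request)) is O(~redact_request -> ~escrow_consent), and O(~redact_request) is already established, so O(~escrow_consent).
So O(~escrow_consent) holds, i.e. escrow_consent is forbidden. None of the other listed options is forbidden under the premises.

escrow_consent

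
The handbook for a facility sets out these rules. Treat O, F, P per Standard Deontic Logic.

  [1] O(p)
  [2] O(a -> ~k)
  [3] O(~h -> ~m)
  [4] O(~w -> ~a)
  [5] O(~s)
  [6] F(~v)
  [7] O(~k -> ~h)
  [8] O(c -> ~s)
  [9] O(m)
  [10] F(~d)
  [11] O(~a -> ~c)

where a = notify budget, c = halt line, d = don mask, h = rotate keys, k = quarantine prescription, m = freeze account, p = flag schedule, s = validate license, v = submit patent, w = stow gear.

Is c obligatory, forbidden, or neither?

Forbidden

Premise 9 gives O(m).
Premise 3 is O(~h -> ~m); contrapositively O(m -> h). Since O(m) holds, K gives O(h).
Premise 7, O(~k -> ~h), contraposes to O(h -> k); with O(h) we get O(k).
Premise 2, O(a -> ~k), contraposes to O(k -> ~a); with O(k) we get O(~a).
Applying K to premise 11 (O(~a -> ~c)) and O(~a) yields O(~c).
Premises 1, 4, 5, 6, 8, 10 do not contribute to this derivation.
Thus O(~c), which is F(c): c is forbidden.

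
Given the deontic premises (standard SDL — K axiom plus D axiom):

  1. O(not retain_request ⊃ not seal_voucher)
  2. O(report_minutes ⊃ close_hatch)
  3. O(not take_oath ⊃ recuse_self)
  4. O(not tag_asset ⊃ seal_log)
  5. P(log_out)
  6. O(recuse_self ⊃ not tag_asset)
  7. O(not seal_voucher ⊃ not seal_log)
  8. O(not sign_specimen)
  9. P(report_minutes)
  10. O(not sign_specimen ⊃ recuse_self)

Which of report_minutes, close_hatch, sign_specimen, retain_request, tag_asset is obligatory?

From premise 8 we have O(not sign_specimen).
With premise 10, O(not sign_specimen ⊃ recuse_self), the K-axiom yields O(recuse_self).
From O(recuse_self) and premise 6, O(recuse_self ⊃ not tag_asset), we obtain O(not tag_asset).
From O(not tag_asset) and premise 4, O(not tag_asset ⊃ seal_log), we obtain O(seal_log).
The contrapositive of premise 7 (O(not seal_voucher ⊃ not seal_log)) is O(seal_log ⊃ seal_voucher), and O(seal_log) is already established, so O(seal_voucher).
Premise 1, O(not retain_request ⊃ not seal_voucher), contraposes to O(seal_voucher ⊃ retain_request); with O(seal_voucher) we get O(retain_request).
So O(retain_request) holds — retain_request is obligatory. None of the other listed options is made obligatory by any chain of premises.

retain_request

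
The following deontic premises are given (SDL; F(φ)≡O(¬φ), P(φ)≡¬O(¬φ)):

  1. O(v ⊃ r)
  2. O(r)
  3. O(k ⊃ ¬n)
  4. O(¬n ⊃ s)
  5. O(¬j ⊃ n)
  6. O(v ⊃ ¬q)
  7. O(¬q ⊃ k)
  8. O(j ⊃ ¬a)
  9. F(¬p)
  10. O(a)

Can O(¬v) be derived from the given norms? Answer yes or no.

From premise 10 we have O(a).
Premise 8 is O(j ⊃ ¬a); contrapositively O(a ⊃ ¬j). Since O(a) holds, K gives O(¬j).
From O(¬j) and premise 5, O(¬j ⊃ n), we obtain O(n).
Premise 3, O(k ⊃ ¬n), contraposes to O(n ⊃ ¬k); with O(n) we get O(¬k).
Premise 7, O(¬q ⊃ k), contraposes to O(¬k ⊃ q); with O(¬k) we get O(q).
Premise 6 is O(v ⊃ ¬q); contrapositively O(q ⊃ ¬v). Since O(q) holds, K gives O(¬v).
Premises 1, 2, 4, 9 do not contribute to this derivation.
So O(¬v) follows.

Yes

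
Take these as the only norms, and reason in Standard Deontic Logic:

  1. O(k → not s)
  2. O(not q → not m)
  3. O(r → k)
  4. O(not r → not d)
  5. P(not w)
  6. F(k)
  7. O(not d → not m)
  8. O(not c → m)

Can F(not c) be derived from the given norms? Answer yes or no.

Premise 6, F(k), is equivalent to O(not k).
The contrapositive of premise 3 (O(r → k)) is O(not k → not r), and O(not k) is already established, so O(not r).
Applying K to premise 4 (O(not r → not d)) and O(not r) yields O(not d).
Premise 7 is O(not d → not m); since O(not d), deontic closure gives O(not m).
Premise 8, O(not c → m), contraposes to O(not m → c); with O(not m) we get O(c).
Premises 1, 2, 5 do not contribute to this derivation.
So O(c) holds, i.e. F(not c). The claim follows.

Yes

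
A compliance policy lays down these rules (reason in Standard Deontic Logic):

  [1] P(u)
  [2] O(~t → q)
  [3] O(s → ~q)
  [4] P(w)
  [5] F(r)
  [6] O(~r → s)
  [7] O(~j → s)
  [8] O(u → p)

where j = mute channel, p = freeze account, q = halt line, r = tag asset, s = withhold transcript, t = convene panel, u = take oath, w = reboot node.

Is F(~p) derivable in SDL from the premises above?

No

Premise 8 is O(u → p), but O(u) is not derivable from the premises (the permission P(u) asserts only ~O(~u), not O(u)), so it does not yield O(p).
No other premise forces O(p). An ideal world satisfying every premise can still have ~p true, so F(~p) is not derivable.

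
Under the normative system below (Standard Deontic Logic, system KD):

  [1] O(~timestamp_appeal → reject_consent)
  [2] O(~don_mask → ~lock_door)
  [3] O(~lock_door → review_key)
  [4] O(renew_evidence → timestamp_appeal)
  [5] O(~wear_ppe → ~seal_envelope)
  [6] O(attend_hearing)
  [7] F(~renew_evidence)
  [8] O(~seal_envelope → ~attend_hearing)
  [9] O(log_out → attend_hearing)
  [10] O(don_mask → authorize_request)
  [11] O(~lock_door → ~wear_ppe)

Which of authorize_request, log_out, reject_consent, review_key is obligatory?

Premise 6 gives O(attend_hearing).
The contrapositive of premise 8 (O(~seal_envelope → ~attend_hearing)) is O(attend_hearing → seal_envelope), and O(attend_hearing) is already established, so O(seal_envelope).
Premise 5, O(~wear_ppe → ~seal_envelope), contraposes to O(seal_envelope → wear_ppe); with O(seal_envelope) we get O(wear_ppe).
Premise 11 is O(~lock_door → ~wear_ppe); contrapositively O(wear_ppe → lock_door). Since O(wear_ppe) holds, K gives O(lock_door).
The contrapositive of premise 2 (O(~don_mask → ~lock_door)) is O(lock_door → don_mask), and O(lock_door) is already established, so O(don_mask).
Premise 10 is O(don_mask → authorize_request); since O(don_mask), deontic closure gives O(authorize_request).
So O(authorize_request) holds — authorize_request is obligatory. None of the other listed options is made obligatory by any chain of premises.

authorize_request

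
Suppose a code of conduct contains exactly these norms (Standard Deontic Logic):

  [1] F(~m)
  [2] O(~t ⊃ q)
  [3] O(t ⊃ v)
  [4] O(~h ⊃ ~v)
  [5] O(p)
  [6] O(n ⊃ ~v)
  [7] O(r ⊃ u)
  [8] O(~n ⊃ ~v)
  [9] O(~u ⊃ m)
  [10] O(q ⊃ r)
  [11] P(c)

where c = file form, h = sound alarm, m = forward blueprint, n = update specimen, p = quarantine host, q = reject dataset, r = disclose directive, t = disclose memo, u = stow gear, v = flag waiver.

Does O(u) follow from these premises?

Yes

Premises 8 and 6 are O(~n ⊃ ~v) and O(n ⊃ ~v); every ideal world satisfies ~n or n, so in either case ~v holds — hence O(~v).
Premise 3 is O(t ⊃ v); contrapositively O(~v ⊃ ~t). Since O(~v) holds, K gives O(~t).
With premise 2, O(~t ⊃ q), the K-axiom yields O(q).
Applying K to premise 10 (O(q ⊃ r)) and O(q) yields O(r).
Premise 7 is O(r ⊃ u); since O(r), deontic closure gives O(u).
Premises 1, 4, 5, 9, 11 do not contribute to this derivation.
So O(u) follows.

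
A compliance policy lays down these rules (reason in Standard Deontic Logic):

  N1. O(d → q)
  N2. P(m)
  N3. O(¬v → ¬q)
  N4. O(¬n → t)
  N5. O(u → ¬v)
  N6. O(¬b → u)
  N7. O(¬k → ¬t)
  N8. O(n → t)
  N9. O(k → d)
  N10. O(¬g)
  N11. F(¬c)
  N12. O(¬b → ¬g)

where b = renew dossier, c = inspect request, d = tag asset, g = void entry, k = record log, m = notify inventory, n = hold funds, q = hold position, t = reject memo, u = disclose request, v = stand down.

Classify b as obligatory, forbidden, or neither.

Premises 8 and 4 cover both cases: O(n → t) and O(¬n → t). Since n ∨ ¬n is a tautology, O(t) follows.
The contrapositive of premise 7 (O(¬k → ¬t)) is O(t → k), and O(t) is already established, so O(k).
With premise 9, O(k → d), the K-axiom yields O(d).
Applying K to premise 1 (O(d → q)) and O(d) yields O(q).
Premise 3, O(¬v → ¬q), contraposes to O(q → v); with O(q) we get O(v).
Premise 5 is O(u → ¬v); contrapositively O(v → ¬u). Since O(v) holds, K gives O(¬u).
Premise 6 is O(¬b → u); contrapositively O(¬u → b). Since O(¬u) holds, K gives O(b).
Premises 2, 10, 11, 12 do not contribute to this derivation.
Hence b is obligatory.

Obligatory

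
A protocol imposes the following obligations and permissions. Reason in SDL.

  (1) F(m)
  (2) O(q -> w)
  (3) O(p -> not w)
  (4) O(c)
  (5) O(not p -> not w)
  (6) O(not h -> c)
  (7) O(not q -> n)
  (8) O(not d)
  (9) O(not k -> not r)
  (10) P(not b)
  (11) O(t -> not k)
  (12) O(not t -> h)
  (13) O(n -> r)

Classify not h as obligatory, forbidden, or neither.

Premises 5 and 3 cover both cases: O(not p -> not w) and O(p -> not w). Since not p ∨ p is a tautology, O(not w) follows.
Premise 2 is O(q -> w); contrapositively O(not w -> not q). Since O(not w) holds, K gives O(not q).
Applying K to premise 7 (O(not q -> n)) and O(not q) yields O(n).
From O(n) and premise 13, O(n -> r), we obtain O(r).
The contrapositive of premise 9 (O(not k -> not r)) is O(r -> k), and O(r) is already established, so O(k).
The contrapositive of premise 11 (O(t -> not k)) is O(k -> not t), and O(k) is already established, so O(not t).
With premise 12, O(not t -> h), the K-axiom yields O(h).
Premises 1, 4, 6, 8, 10 do not contribute to this derivation.
Thus O(h), which is F(not h): not h is forbidden.

Forbidden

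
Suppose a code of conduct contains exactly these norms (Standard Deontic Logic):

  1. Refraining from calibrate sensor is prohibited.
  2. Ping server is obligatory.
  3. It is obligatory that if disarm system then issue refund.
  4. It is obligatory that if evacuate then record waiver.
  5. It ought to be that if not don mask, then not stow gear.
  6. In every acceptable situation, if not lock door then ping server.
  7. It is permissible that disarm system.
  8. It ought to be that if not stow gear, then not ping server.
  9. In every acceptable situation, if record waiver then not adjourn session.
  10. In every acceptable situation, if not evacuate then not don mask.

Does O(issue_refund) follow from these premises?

Premise 3 is O(disarm_system → issue_refund), but O(disarm_system) is not derivable from the premises (the permission P(disarm_system) asserts only ¬O(¬disarm_system), not O(disarm_system)), so it does not yield O(issue_refund).
No other premise forces O(issue_refund). An ideal world satisfying every premise can still have issue_refund false, so O(issue_refund) is not derivable.

No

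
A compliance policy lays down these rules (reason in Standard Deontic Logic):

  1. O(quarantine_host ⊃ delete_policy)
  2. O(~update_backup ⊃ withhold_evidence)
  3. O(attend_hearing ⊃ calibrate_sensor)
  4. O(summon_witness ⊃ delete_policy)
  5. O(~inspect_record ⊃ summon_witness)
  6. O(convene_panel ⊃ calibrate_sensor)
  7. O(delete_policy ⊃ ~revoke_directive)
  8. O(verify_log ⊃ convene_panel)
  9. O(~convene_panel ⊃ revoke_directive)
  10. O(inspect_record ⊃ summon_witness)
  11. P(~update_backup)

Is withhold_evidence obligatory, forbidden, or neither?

Premise 2 is O(~update_backup ⊃ withhold_evidence), but O(~update_backup) is not derivable from the premises (the permission P(~update_backup) asserts only ~O(update_backup), not O(~update_backup)), so it does not yield O(withhold_evidence).
No premise or chain of K-axiom applications forces O(withhold_evidence), and none forces O(~withhold_evidence). So withhold_evidence is neither obligatory nor forbidden under these norms.

Neither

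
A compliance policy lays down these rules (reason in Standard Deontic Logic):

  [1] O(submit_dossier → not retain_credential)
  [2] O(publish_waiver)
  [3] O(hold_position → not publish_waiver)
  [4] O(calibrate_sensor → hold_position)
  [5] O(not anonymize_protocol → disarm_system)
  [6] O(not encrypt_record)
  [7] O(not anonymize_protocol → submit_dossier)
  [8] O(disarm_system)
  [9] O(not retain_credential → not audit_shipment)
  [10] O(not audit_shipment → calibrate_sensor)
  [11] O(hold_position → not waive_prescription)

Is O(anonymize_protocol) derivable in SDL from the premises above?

Premise 2 states O(publish_waiver) outright.
The contrapositive of premise 3 (O(hold_position → not publish_waiver)) is O(publish_waiver → not hold_position), and O(publish_waiver) is already established, so O(not hold_position).
Premise 4, O(calibrate_sensor → hold_position), contraposes to O(not hold_position → not calibrate_sensor); with O(not hold_position) we get O(not calibrate_sensor).
Premise 10, O(not audit_shipment → calibrate_sensor), contraposes to O(not calibrate_sensor → audit_shipment); with O(not calibrate_sensor) we get O(audit_shipment).
The contrapositive of premise 9 (O(not retain_credential → not audit_shipment)) is O(audit_shipment → retain_credential), and O(audit_shipment) is already established, so O(retain_credential).
Premise 1 is O(submit_dossier → not retain_credential); contrapositively O(retain_credential → not submit_dossier). Since O(retain_credential) holds, K gives O(not submit_dossier).
Premise 7 is O(not anonymize_protocol → submit_dossier); contrapositively O(not submit_dossier → anonymize_protocol). Since O(not submit_dossier) holds, K gives O(anonymize_protocol).
Premises 5, 6, 8, 11 do not contribute to this derivation.
So O(anonymize_protocol) follows.

Yes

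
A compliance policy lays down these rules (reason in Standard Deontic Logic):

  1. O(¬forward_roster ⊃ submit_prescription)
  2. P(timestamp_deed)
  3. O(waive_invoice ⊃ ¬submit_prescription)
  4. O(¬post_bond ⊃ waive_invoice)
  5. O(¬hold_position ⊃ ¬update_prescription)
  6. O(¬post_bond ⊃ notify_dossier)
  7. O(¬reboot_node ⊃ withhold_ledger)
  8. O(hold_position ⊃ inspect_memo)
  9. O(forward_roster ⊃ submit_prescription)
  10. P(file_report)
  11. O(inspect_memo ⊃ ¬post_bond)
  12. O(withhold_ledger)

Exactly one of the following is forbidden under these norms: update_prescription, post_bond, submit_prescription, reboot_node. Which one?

update_prescription

By case analysis on ¬forward_roster: premise 1 gives O(¬forward_roster ⊃ submit_prescription) and premise 9 gives O(forward_roster ⊃ submit_prescription), so O(submit_prescription) either way.
Premise 3 is O(waive_invoice ⊃ ¬submit_prescription); contrapositively O(submit_prescription ⊃ ¬waive_invoice). Since O(submit_prescription) holds, K gives O(¬waive_invoice).
Premise 4, O(¬post_bond ⊃ waive_invoice), contraposes to O(¬waive_invoice ⊃ post_bond); with O(¬waive_invoice) we get O(post_bond).
Premise 11 is O(inspect_memo ⊃ ¬post_bond); contrapositively O(post_bond ⊃ ¬inspect_memo). Since O(post_bond) holds, K gives O(¬inspect_memo).
Premise 8 is O(hold_position ⊃ inspect_memo); contrapositively O(¬inspect_memo ⊃ ¬hold_position). Since O(¬inspect_memo) holds, K gives O(¬hold_position).
From O(¬hold_position) and premise 5, O(¬hold_position ⊃ ¬update_prescription), we obtain O(¬update_prescription).
So O(¬update_prescription) holds, i.e. update_prescription is forbidden. None of the other listed options is forbidden under the premises.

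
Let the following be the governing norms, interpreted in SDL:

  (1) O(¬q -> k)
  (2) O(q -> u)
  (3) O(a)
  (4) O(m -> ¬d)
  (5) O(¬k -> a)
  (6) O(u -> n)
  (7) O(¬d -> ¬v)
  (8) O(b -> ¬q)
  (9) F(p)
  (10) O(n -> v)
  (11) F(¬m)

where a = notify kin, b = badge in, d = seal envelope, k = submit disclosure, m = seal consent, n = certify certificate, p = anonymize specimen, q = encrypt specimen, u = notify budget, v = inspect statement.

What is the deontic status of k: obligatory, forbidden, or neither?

Premise 11, F(¬m), is equivalent to O(m).
With premise 4, O(m -> ¬d), the K-axiom yields O(¬d).
Applying K to premise 7 (O(¬d -> ¬v)) and O(¬d) yields O(¬v).
Premise 10, O(n -> v), contraposes to O(¬v -> ¬n); with O(¬v) we get O(¬n).
The contrapositive of premise 6 (O(u -> n)) is O(¬n -> ¬u), and O(¬n) is already established, so O(¬u).
Premise 2, O(q -> u), contraposes to O(¬u -> ¬q); with O(¬u) we get O(¬q).
With premise 1, O(¬q -> k), the K-axiom yields O(k).
Premises 3, 5, 8, 9 do not contribute to this derivation.
Hence k is obligatory.

Obligatory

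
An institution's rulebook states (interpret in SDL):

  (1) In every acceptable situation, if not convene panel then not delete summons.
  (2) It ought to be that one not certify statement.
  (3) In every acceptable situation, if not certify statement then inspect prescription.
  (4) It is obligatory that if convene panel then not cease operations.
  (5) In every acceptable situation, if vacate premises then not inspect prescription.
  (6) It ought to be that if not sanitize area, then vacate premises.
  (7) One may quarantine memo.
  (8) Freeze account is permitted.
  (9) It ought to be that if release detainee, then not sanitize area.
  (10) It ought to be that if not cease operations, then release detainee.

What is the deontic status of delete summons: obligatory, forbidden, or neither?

Forbidden

Premise 2 states O(¬certify_statement) outright.
Applying K to premise 3 (O(¬certify_statement → inspect_prescription)) and O(¬certify_statement) yields O(inspect_prescription).
Premise 5, O(vacate_premises → ¬inspect_prescription), contraposes to O(inspect_prescription → ¬vacate_premises); with O(inspect_prescription) we get O(¬vacate_premises).
The contrapositive of premise 6 (O(¬sanitize_area → vacate_premises)) is O(¬vacate_premises → sanitize_area), and O(¬vacate_premises) is already established, so O(sanitize_area).
The contrapositive of premise 9 (O(release_detainee → ¬sanitize_area)) is O(sanitize_area → ¬release_detainee), and O(sanitize_area) is already established, so O(¬release_detainee).
The contrapositive of premise 10 (O(¬cease_operations → release_detainee)) is O(¬release_detainee → cease_operations), and O(¬release_detainee) is already established, so O(cease_operations).
The contrapositive of premise 4 (O(convene_panel → ¬cease_operations)) is O(cease_operations → ¬convene_panel), and O(cease_operations) is already established, so O(¬convene_panel).
Applying K to premise 1 (O(¬convene_panel → ¬delete_summons)) and O(¬convene_panel) yields O(¬delete_summons).
Premises 7, 8 do not contribute to this derivation.
Thus O(¬delete_summons), which is F(delete_summons): delete_summons is forbidden.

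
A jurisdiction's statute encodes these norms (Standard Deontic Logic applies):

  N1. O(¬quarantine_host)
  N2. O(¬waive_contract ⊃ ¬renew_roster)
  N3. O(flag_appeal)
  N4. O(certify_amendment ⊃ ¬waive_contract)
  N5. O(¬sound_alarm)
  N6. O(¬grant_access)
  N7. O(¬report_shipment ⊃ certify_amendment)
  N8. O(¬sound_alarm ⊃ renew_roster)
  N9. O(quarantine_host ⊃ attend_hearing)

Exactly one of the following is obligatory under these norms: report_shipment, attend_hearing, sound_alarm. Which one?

report_shipment

Premise 5 gives O(¬sound_alarm).
With premise 8, O(¬sound_alarm ⊃ renew_roster), the K-axiom yields O(renew_roster).
Premise 2, O(¬waive_contract ⊃ ¬renew_roster), contraposes to O(renew_roster ⊃ waive_contract); with O(renew_roster) we get O(waive_contract).
Premise 4 is O(certify_amendment ⊃ ¬waive_contract); contrapositively O(waive_contract ⊃ ¬certify_amendment). Since O(waive_contract) holds, K gives O(¬certify_amendment).
Premise 7, O(¬report_shipment ⊃ certify_amendment), contraposes to O(¬certify_amendment ⊃ report_shipment); with O(¬certify_amendment) we get O(report_shipment).
So O(report_shipment) holds — report_shipment is obligatory. None of the other listed options is made obligatory by any chain of premises.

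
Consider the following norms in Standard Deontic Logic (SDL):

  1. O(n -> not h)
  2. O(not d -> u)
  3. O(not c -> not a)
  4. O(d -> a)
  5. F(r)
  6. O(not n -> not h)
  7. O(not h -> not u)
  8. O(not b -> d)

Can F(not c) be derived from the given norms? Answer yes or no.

Premises 1 and 6 cover both cases: O(n -> not h) and O(not n -> not h). Since n ∨ not n is a tautology, O(not h) follows.
With premise 7, O(not h -> not u), the K-axiom yields O(not u).
Premise 2, O(not d -> u), contraposes to O(not u -> d); with O(not u) we get O(d).
Premise 4 is O(d -> a); since O(d), deontic closure gives O(a).
Premise 3, O(not c -> not a), contraposes to O(a -> c); with O(a) we get O(c).
Premises 5, 8 do not contribute to this derivation.
So O(c) holds, i.e. F(not c). The claim follows.

Yes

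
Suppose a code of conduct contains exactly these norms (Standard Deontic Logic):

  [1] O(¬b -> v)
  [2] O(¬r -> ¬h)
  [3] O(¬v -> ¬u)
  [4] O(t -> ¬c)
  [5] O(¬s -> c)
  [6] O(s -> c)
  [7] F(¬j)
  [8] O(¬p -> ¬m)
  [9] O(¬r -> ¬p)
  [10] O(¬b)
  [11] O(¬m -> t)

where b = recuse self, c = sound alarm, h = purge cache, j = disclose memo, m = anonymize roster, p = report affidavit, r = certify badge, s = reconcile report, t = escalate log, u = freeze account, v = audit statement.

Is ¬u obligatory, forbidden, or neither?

Premise 3 is O(¬v -> ¬u), but O(¬v) is not derivable from the premises, so it does not yield O(¬u).
No premise or chain of K-axiom applications forces O(¬u), and none forces O(u). So ¬u is neither obligatory nor forbidden under these norms.

Neither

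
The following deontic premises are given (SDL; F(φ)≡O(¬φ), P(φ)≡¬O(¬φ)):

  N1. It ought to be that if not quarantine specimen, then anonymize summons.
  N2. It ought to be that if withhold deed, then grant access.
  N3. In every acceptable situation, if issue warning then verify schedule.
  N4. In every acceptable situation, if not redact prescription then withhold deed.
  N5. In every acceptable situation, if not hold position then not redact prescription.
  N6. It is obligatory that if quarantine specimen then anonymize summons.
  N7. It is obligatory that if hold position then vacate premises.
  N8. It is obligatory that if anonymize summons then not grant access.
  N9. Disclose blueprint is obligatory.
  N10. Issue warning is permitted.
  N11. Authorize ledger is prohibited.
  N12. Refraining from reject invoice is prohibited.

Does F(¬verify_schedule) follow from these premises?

No

Premise 3 is O(issue_warning → verify_schedule), but O(issue_warning) is not derivable from the premises (the permission P(issue_warning) asserts only ¬O(¬issue_warning), not O(issue_warning)), so it does not yield O(verify_schedule).
No other premise forces O(verify_schedule). An ideal world satisfying every premise can still have ¬verify_schedule true, so F(¬verify_schedule) is not derivable.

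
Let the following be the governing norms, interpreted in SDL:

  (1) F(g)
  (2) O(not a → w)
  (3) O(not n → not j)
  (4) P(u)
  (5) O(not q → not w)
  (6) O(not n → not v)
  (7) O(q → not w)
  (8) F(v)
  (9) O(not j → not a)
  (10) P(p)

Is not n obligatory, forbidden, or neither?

By case analysis on q: premise 7 gives O(q → not w) and premise 5 gives O(not q → not w), so O(not w) either way.
Premise 2 is O(not a → w); contrapositively O(not w → a). Since O(not w) holds, K gives O(a).
The contrapositive of premise 9 (O(not j → not a)) is O(a → j), and O(a) is already established, so O(j).
Premise 3 is O(not n → not j); contrapositively O(j → n). Since O(j) holds, K gives O(n).
Premises 1, 4, 6, 8, 10 do not contribute to this derivation.
Thus O(n), which is F(not n): not n is forbidden.

Forbidden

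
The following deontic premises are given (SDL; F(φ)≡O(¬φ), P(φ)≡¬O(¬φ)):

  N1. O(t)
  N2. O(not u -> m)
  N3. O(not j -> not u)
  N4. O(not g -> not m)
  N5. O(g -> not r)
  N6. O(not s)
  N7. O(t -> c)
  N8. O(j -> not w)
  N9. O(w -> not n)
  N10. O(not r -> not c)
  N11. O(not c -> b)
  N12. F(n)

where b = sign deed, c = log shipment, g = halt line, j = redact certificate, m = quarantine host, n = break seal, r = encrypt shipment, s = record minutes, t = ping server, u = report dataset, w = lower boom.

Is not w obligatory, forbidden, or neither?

Obligatory

Premise 1 states O(t) outright.
From O(t) and premise 7, O(t -> c), we obtain O(c).
Premise 10 is O(not r -> not c); contrapositively O(c -> r). Since O(c) holds, K gives O(r).
The contrapositive of premise 5 (O(g -> not r)) is O(r -> not g), and O(r) is already established, so O(not g).
Premise 4 is O(not g -> not m); since O(not g), deontic closure gives O(not m).
The contrapositive of premise 2 (O(not u -> m)) is O(not m -> u), and O(not m) is already established, so O(u).
Premise 3 is O(not j -> not u); contrapositively O(u -> j). Since O(u) holds, K gives O(j).
Premise 8 is O(j -> not w); since O(j), deontic closure gives O(not w).
Premises 6, 9, 11, 12 do not contribute to this derivation.
Hence not w is obligatory.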